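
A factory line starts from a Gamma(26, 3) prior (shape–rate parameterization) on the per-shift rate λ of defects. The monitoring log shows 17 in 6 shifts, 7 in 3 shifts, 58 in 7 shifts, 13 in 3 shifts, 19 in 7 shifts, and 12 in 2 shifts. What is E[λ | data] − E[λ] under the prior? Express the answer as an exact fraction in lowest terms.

-350/93

Total count: 17 + 7 + 58 + 13 + 19 + 12 = 126.
Total exposure: 6 + 3 + 7 + 3 + 7 + 2 = 28 shifts.
The Gamma prior is conjugate for the Poisson rate, so λ | data ~ Gamma(26+126, 3+28) = Gamma(152, 31).
Posterior mean = 152/31 = 152/31; prior mean = 26/3 = 26/3. Difference = 152/31 − 26/3 = -350/93.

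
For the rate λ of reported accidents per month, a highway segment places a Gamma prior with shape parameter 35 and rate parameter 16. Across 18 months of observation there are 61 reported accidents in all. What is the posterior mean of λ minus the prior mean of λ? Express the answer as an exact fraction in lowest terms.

173/272

Total count 61 over total exposure 18 months.
Gamma(α, β) with Poisson data over total exposure Σt gives posterior Gamma(α+Σx, β+Σt) = Gamma(96, 34).
Posterior mean = 96/34 = 48/17; prior mean = 35/16 = 35/16. Difference = 48/17 − 35/16 = 173/272.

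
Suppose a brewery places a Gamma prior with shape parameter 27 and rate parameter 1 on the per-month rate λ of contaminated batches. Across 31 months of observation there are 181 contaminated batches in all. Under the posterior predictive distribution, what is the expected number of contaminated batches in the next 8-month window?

52

Total count 181 over total exposure 31 months.
Posterior: α' = 27 + 181 = 208, β' = 1 + 31 = 32.
Predictive mean over an 8-month window = T·E[λ|data] = 8·208/32 = 52.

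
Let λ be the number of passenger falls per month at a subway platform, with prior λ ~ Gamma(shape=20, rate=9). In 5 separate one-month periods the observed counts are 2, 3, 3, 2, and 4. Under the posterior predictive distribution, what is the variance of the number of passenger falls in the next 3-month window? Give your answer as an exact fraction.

Total count: 2 + 3 + 3 + 2 + 4 = 14.
Total exposure: 5 months.
Conjugate update: add total count to the shape and total exposure to the rate, giving Gamma(34, 14).
The posterior predictive for a window of length T is Negative Binomial with variance T·α'·(β'+T)/β'² = 3·34·17/196 = 867/98.

867/98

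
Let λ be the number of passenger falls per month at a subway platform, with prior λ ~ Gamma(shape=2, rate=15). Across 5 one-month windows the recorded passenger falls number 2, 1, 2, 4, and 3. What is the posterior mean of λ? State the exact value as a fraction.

Total count: 2 + 1 + 2 + 4 + 3 = 12.
Total exposure: 5 months.
The Gamma prior is conjugate for the Poisson rate, so λ | data ~ Gamma(2+12, 15+5) = Gamma(14, 20).
Posterior mean = α'/β' = 14/20 = 7/10.

7/10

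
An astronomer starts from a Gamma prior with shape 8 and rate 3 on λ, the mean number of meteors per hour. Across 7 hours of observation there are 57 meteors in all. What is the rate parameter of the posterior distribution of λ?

10

Total count 57 over total exposure 7 hours.
By Gamma–Poisson conjugacy, the posterior is Gamma(α + Σx, β + Σt) = Gamma(8 + 57, 3 + 7) = Gamma(65, 10).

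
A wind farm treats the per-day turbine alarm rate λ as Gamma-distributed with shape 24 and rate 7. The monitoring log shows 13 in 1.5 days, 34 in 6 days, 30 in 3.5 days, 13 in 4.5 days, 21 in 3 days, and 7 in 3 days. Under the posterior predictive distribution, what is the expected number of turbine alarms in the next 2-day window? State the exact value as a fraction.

Total count: 13 + 34 + 30 + 13 + 21 + 7 = 118.
Total exposure: 1.5 + 6 + 3.5 + 4.5 + 3 + 3 = 21.5 days.
Gamma(α, β) with Poisson data over total exposure Σt gives posterior Gamma(α+Σx, β+Σt) = Gamma(142, 57/2).
Predictive mean over a 2-day window = T·E[λ|data] = 2·142/(57/2) = 568/57.

568/57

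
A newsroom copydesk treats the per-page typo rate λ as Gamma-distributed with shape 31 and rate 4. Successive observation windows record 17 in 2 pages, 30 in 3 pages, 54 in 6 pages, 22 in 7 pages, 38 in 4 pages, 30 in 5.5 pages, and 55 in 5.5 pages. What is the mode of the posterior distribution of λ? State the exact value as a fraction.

Total count: 17 + 30 + 54 + 22 + 38 + 30 + 55 = 246.
Total exposure: 2 + 3 + 6 + 7 + 4 + 5.5 + 5.5 = 33 pages.
The Gamma prior is conjugate for the Poisson rate, so λ | data ~ Gamma(31+246, 4+33) = Gamma(277, 37).
Posterior mode = (α'−1)/β' = 276/37.

276/37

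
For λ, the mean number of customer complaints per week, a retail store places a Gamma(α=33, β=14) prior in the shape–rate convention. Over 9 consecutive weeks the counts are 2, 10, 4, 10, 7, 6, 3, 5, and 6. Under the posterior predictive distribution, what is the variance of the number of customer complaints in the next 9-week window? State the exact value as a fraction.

24768/529

Total count: 2 + 10 + 4 + 10 + 7 + 6 + 3 + 5 + 6 = 53.
Total exposure: 9 weeks.
Conjugate update: add total count to the shape and total exposure to the rate, giving Gamma(86, 23).
The posterior predictive for a window of length T is Negative Binomial with variance T·α'·(β'+T)/β'² = 9·86·32/529 = 24768/529.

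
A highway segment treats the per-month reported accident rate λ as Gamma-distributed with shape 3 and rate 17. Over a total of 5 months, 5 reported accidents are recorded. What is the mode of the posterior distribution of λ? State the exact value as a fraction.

7/22

Total count 5 over total exposure 5 months.
The Gamma prior is conjugate for the Poisson rate, so λ | data ~ Gamma(3+5, 17+5) = Gamma(8, 22).
Posterior mode = (α'−1)/β' = 7/22.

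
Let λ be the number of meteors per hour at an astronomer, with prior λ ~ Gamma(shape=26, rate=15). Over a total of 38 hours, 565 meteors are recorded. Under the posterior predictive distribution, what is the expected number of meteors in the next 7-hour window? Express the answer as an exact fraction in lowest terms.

Total count 565 over total exposure 38 hours.
Conjugate update: add total count to the shape and total exposure to the rate, giving Gamma(591, 53).
Predictive mean over a 7-hour window = T·E[λ|data] = 7·591/53 = 4137/53.

4137/53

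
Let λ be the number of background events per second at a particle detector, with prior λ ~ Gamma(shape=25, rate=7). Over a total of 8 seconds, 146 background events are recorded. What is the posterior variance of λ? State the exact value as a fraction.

Total count 146 over total exposure 8 seconds.
Conjugate update: add total count to the shape and total exposure to the rate, giving Gamma(171, 15).
Posterior variance = α'/β'² = 171/225 = 19/25.

19/25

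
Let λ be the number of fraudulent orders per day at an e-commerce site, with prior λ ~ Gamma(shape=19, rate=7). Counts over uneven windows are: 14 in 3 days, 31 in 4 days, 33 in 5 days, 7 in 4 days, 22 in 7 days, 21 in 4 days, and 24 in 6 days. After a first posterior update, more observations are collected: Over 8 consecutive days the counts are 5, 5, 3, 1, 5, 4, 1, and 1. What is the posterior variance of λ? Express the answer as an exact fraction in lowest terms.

Total count: 14 + 31 + 33 + 7 + 22 + 21 + 24 = 152.
Total exposure: 3 + 4 + 5 + 4 + 7 + 4 + 6 = 33 days.
After the first batch: Gamma(19 + 152, 7 + 33) = Gamma(171, 40).
Total count: 5 + 5 + 3 + 1 + 5 + 4 + 1 + 1 = 25.
Total exposure: 8 days.
After the second batch: Gamma(171 + 25, 40 + 8) = Gamma(196, 48).
Posterior variance = α'/β'² = 196/2304 = 49/576.

49/576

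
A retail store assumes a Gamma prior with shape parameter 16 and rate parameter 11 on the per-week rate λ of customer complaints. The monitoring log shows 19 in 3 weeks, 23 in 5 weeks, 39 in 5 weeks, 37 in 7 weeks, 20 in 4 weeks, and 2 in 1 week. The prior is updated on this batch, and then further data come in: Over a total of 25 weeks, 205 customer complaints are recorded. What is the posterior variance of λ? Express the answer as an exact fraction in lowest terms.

361/3721

Total count: 19 + 23 + 39 + 37 + 20 + 2 = 140.
Total exposure: 3 + 5 + 5 + 7 + 4 + 1 = 25 weeks.
After the first batch: Gamma(16 + 140, 11 + 25) = Gamma(156, 36).
Total count 205 over total exposure 25 weeks.
After the second batch: Gamma(156 + 205, 36 + 25) = Gamma(361, 61).
Posterior variance = α'/β'² = 361/3721.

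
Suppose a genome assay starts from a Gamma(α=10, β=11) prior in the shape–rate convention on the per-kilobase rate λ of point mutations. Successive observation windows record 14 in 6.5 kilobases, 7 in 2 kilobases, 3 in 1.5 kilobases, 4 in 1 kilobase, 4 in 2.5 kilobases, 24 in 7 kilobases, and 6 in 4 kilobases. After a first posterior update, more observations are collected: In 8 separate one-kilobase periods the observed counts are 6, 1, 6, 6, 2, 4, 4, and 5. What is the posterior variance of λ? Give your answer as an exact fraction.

Total count: 14 + 7 + 3 + 4 + 4 + 24 + 6 = 62.
Total exposure: 6.5 + 2 + 1.5 + 1 + 2.5 + 7 + 4 = 24.5 kilobases.
After the first batch: Gamma(10 + 62, 11 + 24.5) = Gamma(72, 71/2).
Total count: 6 + 1 + 6 + 6 + 2 + 4 + 4 + 5 = 34.
Total exposure: 8 kilobases.
After the second batch: Gamma(72 + 34, 71/2 + 8) = Gamma(106, 87/2).
Posterior variance = α'/β'² = 106/(7569/4) = 424/7569.

424/7569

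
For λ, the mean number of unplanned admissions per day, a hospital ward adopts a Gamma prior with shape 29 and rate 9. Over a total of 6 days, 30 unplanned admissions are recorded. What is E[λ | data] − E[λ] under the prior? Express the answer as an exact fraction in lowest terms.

Total count 30 over total exposure 6 days.
Gamma(α, β) with Poisson data over total exposure Σt gives posterior Gamma(α+Σx, β+Σt) = Gamma(59, 15).
Posterior mean = 59/15 = 59/15; prior mean = 29/9 = 29/9. Difference = 59/15 − 29/9 = 32/45.

32/45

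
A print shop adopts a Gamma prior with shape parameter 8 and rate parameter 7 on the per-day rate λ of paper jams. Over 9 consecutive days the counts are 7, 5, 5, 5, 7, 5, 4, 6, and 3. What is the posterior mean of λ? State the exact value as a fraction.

Total count: 7 + 5 + 5 + 5 + 7 + 5 + 4 + 6 + 3 = 47.
Total exposure: 9 days.
By Gamma–Poisson conjugacy, the posterior is Gamma(α + Σx, β + Σt) = Gamma(8 + 47, 7 + 9) = Gamma(55, 16).
Posterior mean = α'/β' = 55/16.

55/16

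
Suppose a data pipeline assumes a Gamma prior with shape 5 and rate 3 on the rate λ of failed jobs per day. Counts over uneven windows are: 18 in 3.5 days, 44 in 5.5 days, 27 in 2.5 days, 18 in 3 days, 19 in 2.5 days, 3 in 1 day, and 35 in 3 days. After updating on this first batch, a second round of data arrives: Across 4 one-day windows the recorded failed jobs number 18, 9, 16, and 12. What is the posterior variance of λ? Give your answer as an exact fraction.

Total count: 18 + 44 + 27 + 18 + 19 + 3 + 35 = 164.
Total exposure: 3.5 + 5.5 + 2.5 + 3 + 2.5 + 1 + 3 = 21 days.
After the first batch: Gamma(5 + 164, 3 + 21) = Gamma(169, 24).
Total count: 18 + 9 + 16 + 12 = 55.
Total exposure: 4 days.
After the second batch: Gamma(169 + 55, 24 + 4) = Gamma(224, 28).
Posterior variance = α'/β'² = 224/784 = 2/7.

2/7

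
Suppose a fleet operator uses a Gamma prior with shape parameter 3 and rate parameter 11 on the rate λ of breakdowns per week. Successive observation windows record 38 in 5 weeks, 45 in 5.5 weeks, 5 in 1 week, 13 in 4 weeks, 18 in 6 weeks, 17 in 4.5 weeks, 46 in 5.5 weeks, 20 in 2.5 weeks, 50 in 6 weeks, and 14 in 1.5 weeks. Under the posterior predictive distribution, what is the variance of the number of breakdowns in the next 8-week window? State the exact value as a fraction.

Total count: 38 + 45 + 5 + 13 + 18 + 17 + 46 + 20 + 50 + 14 = 266.
Total exposure: 5 + 5.5 + 1 + 4 + 6 + 4.5 + 5.5 + 2.5 + 6 + 1.5 = 41.5 weeks.
By Gamma–Poisson conjugacy, the posterior is Gamma(α + Σx, β + Σt) = Gamma(3 + 266, 11 + 41.5) = Gamma(269, 105/2).
The posterior predictive for a window of length T is Negative Binomial with variance T·α'·(β'+T)/β'² = 8·269·(121/2)/(11025/4) = 520784/11025.

520784/11025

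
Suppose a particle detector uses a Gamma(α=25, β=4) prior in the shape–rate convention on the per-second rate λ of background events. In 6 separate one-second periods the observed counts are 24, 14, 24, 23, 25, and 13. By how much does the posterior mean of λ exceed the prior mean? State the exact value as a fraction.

171/20

Total count: 24 + 14 + 24 + 23 + 25 + 13 = 123.
Total exposure: 6 seconds.
Posterior: α' = 25 + 123 = 148, β' = 4 + 6 = 10.
Posterior mean = 148/10 = 74/5; prior mean = 25/4 = 25/4. Difference = 74/5 − 25/4 = 171/20.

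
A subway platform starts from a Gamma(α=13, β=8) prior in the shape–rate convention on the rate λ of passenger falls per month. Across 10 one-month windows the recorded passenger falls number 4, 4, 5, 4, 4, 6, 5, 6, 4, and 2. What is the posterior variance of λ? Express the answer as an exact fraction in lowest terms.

19/108

Total count: 4 + 4 + 5 + 4 + 4 + 6 + 5 + 6 + 4 + 2 = 44.
Total exposure: 10 months.
Conjugate update: add total count to the shape and total exposure to the rate, giving Gamma(57, 18).
Posterior variance = α'/β'² = 57/324 = 19/108.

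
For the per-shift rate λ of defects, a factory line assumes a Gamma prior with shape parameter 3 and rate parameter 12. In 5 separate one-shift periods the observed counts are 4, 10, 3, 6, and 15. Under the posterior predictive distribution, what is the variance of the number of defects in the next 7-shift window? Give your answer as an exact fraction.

6888/289

Total count: 4 + 10 + 3 + 6 + 15 = 38.
Total exposure: 5 shifts.
Posterior: α' = 3 + 38 = 41, β' = 12 + 5 = 17.
The posterior predictive for a window of length T is Negative Binomial with variance T·α'·(β'+T)/β'² = 7·41·24/289 = 6888/289.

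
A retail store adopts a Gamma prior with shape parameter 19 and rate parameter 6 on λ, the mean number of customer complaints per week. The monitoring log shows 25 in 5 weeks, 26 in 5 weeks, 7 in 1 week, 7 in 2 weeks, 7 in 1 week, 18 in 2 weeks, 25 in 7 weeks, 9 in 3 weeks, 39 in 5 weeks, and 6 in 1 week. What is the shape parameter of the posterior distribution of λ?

188

Total count: 25 + 26 + 7 + 7 + 7 + 18 + 25 + 9 + 39 + 6 = 169.
Total exposure: 5 + 5 + 1 + 2 + 1 + 2 + 7 + 3 + 5 + 1 = 32 weeks.
Gamma(α, β) with Poisson data over total exposure Σt gives posterior Gamma(α+Σx, β+Σt) = Gamma(188, 38).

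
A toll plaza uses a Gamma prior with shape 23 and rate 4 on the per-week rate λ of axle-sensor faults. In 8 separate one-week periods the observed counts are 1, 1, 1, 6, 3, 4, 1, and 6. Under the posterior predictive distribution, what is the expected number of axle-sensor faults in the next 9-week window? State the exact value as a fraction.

Total count: 1 + 1 + 1 + 6 + 3 + 4 + 1 + 6 = 23.
Total exposure: 8 weeks.
Conjugate update: add total count to the shape and total exposure to the rate, giving Gamma(46, 12).
Predictive mean over a 9-week window = T·E[λ|data] = 9·46/12 = 69/2.

69/2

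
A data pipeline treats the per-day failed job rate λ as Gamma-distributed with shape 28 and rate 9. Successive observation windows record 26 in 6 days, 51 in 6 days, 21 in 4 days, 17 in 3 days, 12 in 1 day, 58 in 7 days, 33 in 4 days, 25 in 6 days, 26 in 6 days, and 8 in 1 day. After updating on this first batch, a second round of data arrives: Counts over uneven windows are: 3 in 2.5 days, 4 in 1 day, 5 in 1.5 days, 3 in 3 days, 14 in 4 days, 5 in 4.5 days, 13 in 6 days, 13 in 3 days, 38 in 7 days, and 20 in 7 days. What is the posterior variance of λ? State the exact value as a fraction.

1692/34225

Total count: 26 + 51 + 21 + 17 + 12 + 58 + 33 + 25 + 26 + 8 = 277.
Total exposure: 6 + 6 + 4 + 3 + 1 + 7 + 4 + 6 + 6 + 1 = 44 days.
After the first batch: Gamma(28 + 277, 9 + 44) = Gamma(305, 53).
Total count: 3 + 4 + 5 + 3 + 14 + 5 + 13 + 13 + 38 + 20 = 118.
Total exposure: 2.5 + 1 + 1.5 + 3 + 4 + 4.5 + 6 + 3 + 7 + 7 = 39.5 days.
After the second batch: Gamma(305 + 118, 53 + 39.5) = Gamma(423, 185/2).
Posterior variance = α'/β'² = 423/(34225/4) = 1692/34225.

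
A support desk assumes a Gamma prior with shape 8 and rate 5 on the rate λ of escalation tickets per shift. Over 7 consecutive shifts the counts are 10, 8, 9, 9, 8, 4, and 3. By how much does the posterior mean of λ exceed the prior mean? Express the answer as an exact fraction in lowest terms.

Total count: 10 + 8 + 9 + 9 + 8 + 4 + 3 = 51.
Total exposure: 7 shifts.
The Gamma prior is conjugate for the Poisson rate, so λ | data ~ Gamma(8+51, 5+7) = Gamma(59, 12).
Posterior mean = 59/12 = 59/12; prior mean = 8/5 = 8/5. Difference = 59/12 − 8/5 = 199/60.

199/60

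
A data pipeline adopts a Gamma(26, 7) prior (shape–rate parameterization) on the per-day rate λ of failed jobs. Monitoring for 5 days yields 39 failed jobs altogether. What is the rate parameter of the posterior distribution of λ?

Total count 39 over total exposure 5 days.
By Gamma–Poisson conjugacy, the posterior is Gamma(α + Σx, β + Σt) = Gamma(26 + 39, 7 + 5) = Gamma(65, 12).

12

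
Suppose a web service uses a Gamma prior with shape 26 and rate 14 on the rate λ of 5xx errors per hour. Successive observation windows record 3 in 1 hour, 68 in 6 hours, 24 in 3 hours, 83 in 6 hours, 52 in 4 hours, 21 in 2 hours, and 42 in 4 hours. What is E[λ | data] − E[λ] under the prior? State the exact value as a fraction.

Total count: 3 + 68 + 24 + 83 + 52 + 21 + 42 = 293.
Total exposure: 1 + 6 + 3 + 6 + 4 + 2 + 4 = 26 hours.
The Gamma prior is conjugate for the Poisson rate, so λ | data ~ Gamma(26+293, 14+26) = Gamma(319, 40).
Posterior mean = 319/40 = 319/40; prior mean = 26/14 = 13/7. Difference = 319/40 − 13/7 = 1713/280.

1713/280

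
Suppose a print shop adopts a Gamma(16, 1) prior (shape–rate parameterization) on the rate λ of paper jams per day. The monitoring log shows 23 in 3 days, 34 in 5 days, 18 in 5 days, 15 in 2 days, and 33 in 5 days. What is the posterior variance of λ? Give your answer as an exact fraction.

139/441

Total count: 23 + 34 + 18 + 15 + 33 = 123.
Total exposure: 3 + 5 + 5 + 2 + 5 = 20 days.
Conjugate update: add total count to the shape and total exposure to the rate, giving Gamma(139, 21).
Posterior variance = α'/β'² = 139/441.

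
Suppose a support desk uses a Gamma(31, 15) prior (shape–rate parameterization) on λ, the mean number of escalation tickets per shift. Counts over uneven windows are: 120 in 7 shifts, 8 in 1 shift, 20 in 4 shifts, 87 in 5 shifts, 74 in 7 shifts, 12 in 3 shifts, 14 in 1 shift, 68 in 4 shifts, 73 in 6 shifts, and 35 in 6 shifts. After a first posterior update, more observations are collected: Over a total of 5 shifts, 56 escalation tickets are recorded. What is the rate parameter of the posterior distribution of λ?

Total count: 120 + 8 + 20 + 87 + 74 + 12 + 14 + 68 + 73 + 35 = 511.
Total exposure: 7 + 1 + 4 + 5 + 7 + 3 + 1 + 4 + 6 + 6 = 44 shifts.
After the first batch: Gamma(31 + 511, 15 + 44) = Gamma(542, 59).
Total count 56 over total exposure 5 shifts.
After the second batch: Gamma(542 + 56, 59 + 5) = Gamma(598, 64).

64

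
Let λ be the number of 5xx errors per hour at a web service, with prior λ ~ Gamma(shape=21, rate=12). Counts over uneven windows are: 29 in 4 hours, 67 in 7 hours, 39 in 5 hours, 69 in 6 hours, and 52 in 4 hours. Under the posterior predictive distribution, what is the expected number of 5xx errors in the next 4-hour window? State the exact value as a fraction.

554/19

Total count: 29 + 67 + 39 + 69 + 52 = 256.
Total exposure: 4 + 7 + 5 + 6 + 4 = 26 hours.
Posterior: α' = 21 + 256 = 277, β' = 12 + 26 = 38.
Predictive mean over a 4-hour window = T·E[λ|data] = 4·277/38 = 554/19.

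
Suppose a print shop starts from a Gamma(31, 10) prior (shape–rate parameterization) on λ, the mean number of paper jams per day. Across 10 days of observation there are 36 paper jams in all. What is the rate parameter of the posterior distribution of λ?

20

Total count 36 over total exposure 10 days.
Posterior: α' = 31 + 36 = 67, β' = 10 + 10 = 20.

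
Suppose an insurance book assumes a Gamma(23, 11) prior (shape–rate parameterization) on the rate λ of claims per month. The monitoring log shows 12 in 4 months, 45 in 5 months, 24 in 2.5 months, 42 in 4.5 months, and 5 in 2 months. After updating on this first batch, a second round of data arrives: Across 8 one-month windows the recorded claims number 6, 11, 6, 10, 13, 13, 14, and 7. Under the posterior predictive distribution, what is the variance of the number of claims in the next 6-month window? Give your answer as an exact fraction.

59598/1369

Total count: 12 + 45 + 24 + 42 + 5 = 128.
Total exposure: 4 + 5 + 2.5 + 4.5 + 2 = 18 months.
After the first batch: Gamma(23 + 128, 11 + 18) = Gamma(151, 29).
Total count: 6 + 11 + 6 + 10 + 13 + 13 + 14 + 7 = 80.
Total exposure: 8 months.
After the second batch: Gamma(151 + 80, 29 + 8) = Gamma(231, 37).
The posterior predictive for a window of length T is Negative Binomial with variance T·α'·(β'+T)/β'² = 6·231·43/1369 = 59598/1369.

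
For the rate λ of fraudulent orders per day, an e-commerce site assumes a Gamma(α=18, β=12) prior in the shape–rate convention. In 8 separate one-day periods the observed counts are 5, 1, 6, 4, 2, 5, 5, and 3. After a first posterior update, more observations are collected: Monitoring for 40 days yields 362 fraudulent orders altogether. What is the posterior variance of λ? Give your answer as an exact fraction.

Total count: 5 + 1 + 6 + 4 + 2 + 5 + 5 + 3 = 31.
Total exposure: 8 days.
After the first batch: Gamma(18 + 31, 12 + 8) = Gamma(49, 20).
Total count 362 over total exposure 40 days.
After the second batch: Gamma(49 + 362, 20 + 40) = Gamma(411, 60).
Posterior variance = α'/β'² = 411/3600 = 137/1200.

137/1200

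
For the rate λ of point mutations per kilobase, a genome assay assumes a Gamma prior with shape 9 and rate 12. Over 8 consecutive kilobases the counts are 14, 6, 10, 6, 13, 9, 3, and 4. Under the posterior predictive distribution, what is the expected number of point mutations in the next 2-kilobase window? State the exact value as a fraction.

37/5

Total count: 14 + 6 + 10 + 6 + 13 + 9 + 3 + 4 = 65.
Total exposure: 8 kilobases.
Gamma(α, β) with Poisson data over total exposure Σt gives posterior Gamma(α+Σx, β+Σt) = Gamma(74, 20).
Predictive mean over a 2-kilobase window = T·E[λ|data] = 2·74/20 = 37/5.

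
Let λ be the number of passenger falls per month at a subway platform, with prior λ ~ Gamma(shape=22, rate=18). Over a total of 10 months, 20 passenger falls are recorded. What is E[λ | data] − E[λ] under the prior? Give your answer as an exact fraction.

5/18

Total count 20 over total exposure 10 months.
The Gamma prior is conjugate for the Poisson rate, so λ | data ~ Gamma(22+20, 18+10) = Gamma(42, 28).
Posterior mean = 42/28 = 3/2; prior mean = 22/18 = 11/9. Difference = 3/2 − 11/9 = 5/18.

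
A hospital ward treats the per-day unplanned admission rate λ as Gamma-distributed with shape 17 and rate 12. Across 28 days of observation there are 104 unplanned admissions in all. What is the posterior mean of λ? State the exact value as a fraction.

Total count 104 over total exposure 28 days.
Posterior: α' = 17 + 104 = 121, β' = 12 + 28 = 40.
Posterior mean = α'/β' = 121/40.

121/40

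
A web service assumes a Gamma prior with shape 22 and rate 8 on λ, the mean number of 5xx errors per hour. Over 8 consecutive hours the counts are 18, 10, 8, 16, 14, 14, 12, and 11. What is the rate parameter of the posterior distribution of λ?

16

Total count: 18 + 10 + 8 + 16 + 14 + 14 + 12 + 11 = 103.
Total exposure: 8 hours.
Conjugate update: add total count to the shape and total exposure to the rate, giving Gamma(125, 16).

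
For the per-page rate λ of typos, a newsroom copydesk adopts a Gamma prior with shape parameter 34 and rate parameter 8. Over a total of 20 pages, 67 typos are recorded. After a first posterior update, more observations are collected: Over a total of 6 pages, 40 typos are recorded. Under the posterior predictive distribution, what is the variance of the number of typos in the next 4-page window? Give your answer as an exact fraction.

Total count 67 over total exposure 20 pages.
After the first batch: Gamma(34 + 67, 8 + 20) = Gamma(101, 28).
Total count 40 over total exposure 6 pages.
After the second batch: Gamma(101 + 40, 28 + 6) = Gamma(141, 34).
The posterior predictive for a window of length T is Negative Binomial with variance T·α'·(β'+T)/β'² = 4·141·38/1156 = 5358/289.

5358/289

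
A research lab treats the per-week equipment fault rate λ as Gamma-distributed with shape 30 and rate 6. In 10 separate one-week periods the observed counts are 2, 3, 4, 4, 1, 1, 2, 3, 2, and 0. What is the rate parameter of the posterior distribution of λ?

16

Total count: 2 + 3 + 4 + 4 + 1 + 1 + 2 + 3 + 2 + 0 = 22.
Total exposure: 10 weeks.
By Gamma–Poisson conjugacy, the posterior is Gamma(α + Σx, β + Σt) = Gamma(30 + 22, 6 + 10) = Gamma(52, 16).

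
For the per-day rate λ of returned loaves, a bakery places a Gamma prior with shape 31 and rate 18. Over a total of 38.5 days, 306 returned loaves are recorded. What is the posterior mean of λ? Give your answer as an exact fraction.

Total count 306 over total exposure 38.5 days.
Conjugate update: add total count to the shape and total exposure to the rate, giving Gamma(337, 113/2).
Posterior mean = α'/β' = 337/(113/2) = 674/113.

674/113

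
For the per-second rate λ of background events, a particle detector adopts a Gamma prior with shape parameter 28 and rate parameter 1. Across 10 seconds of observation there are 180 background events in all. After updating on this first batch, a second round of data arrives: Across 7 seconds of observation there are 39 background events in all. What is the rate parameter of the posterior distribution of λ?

18

Total count 180 over total exposure 10 seconds.
After the first batch: Gamma(28 + 180, 1 + 10) = Gamma(208, 11).
Total count 39 over total exposure 7 seconds.
After the second batch: Gamma(208 + 39, 11 + 7) = Gamma(247, 18).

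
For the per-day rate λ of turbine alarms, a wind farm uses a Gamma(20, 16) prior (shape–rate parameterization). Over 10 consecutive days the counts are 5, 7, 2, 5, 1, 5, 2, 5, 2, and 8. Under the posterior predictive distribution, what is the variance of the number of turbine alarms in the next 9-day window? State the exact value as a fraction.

9765/338

Total count: 5 + 7 + 2 + 5 + 1 + 5 + 2 + 5 + 2 + 8 = 42.
Total exposure: 10 days.
By Gamma–Poisson conjugacy, the posterior is Gamma(α + Σx, β + Σt) = Gamma(20 + 42, 16 + 10) = Gamma(62, 26).
The posterior predictive for a window of length T is Negative Binomial with variance T·α'·(β'+T)/β'² = 9·62·35/676 = 9765/338.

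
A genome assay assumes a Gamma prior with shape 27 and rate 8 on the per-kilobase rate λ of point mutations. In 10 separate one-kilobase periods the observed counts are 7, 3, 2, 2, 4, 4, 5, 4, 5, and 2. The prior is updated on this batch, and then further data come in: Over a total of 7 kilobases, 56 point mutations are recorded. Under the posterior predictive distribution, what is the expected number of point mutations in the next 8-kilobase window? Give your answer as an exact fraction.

968/25

Total count: 7 + 3 + 2 + 2 + 4 + 4 + 5 + 4 + 5 + 2 = 38.
Total exposure: 10 kilobases.
After the first batch: Gamma(27 + 38, 8 + 10) = Gamma(65, 18).
Total count 56 over total exposure 7 kilobases.
After the second batch: Gamma(65 + 56, 18 + 7) = Gamma(121, 25).
Predictive mean over an 8-kilobase window = T·E[λ|data] = 8·121/25 = 968/25.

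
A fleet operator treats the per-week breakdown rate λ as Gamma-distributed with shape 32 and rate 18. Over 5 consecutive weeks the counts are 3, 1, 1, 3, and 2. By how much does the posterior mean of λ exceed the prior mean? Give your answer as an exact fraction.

10/207

Total count: 3 + 1 + 1 + 3 + 2 = 10.
Total exposure: 5 weeks.
Gamma(α, β) with Poisson data over total exposure Σt gives posterior Gamma(α+Σx, β+Σt) = Gamma(42, 23).
Posterior mean = 42/23 = 42/23; prior mean = 32/18 = 16/9. Difference = 42/23 − 16/9 = 10/207.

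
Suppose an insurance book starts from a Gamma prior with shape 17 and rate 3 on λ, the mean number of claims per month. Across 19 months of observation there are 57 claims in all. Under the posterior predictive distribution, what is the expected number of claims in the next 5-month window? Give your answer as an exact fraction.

Total count 57 over total exposure 19 months.
Gamma(α, β) with Poisson data over total exposure Σt gives posterior Gamma(α+Σx, β+Σt) = Gamma(74, 22).
Predictive mean over a 5-month window = T·E[λ|data] = 5·74/22 = 185/11.

185/11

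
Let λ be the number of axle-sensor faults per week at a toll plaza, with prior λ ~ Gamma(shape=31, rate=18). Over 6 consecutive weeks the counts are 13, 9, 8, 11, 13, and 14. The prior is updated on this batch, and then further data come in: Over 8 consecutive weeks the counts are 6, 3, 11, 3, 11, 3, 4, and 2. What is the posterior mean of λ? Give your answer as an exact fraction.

Total count: 13 + 9 + 8 + 11 + 13 + 14 = 68.
Total exposure: 6 weeks.
After the first batch: Gamma(31 + 68, 18 + 6) = Gamma(99, 24).
Total count: 6 + 3 + 11 + 3 + 11 + 3 + 4 + 2 = 43.
Total exposure: 8 weeks.
After the second batch: Gamma(99 + 43, 24 + 8) = Gamma(142, 32).
Posterior mean = α'/β' = 142/32 = 71/16.

71/16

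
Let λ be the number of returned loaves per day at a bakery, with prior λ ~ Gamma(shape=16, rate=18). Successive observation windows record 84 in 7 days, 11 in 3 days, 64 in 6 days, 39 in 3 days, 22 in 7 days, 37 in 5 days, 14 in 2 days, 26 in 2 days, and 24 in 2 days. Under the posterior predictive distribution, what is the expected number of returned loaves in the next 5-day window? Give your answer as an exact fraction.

337/11

Total count: 84 + 11 + 64 + 39 + 22 + 37 + 14 + 26 + 24 = 321.
Total exposure: 7 + 3 + 6 + 3 + 7 + 5 + 2 + 2 + 2 = 37 days.
Posterior: α' = 16 + 321 = 337, β' = 18 + 37 = 55.
Predictive mean over a 5-day window = T·E[λ|data] = 5·337/55 = 337/11.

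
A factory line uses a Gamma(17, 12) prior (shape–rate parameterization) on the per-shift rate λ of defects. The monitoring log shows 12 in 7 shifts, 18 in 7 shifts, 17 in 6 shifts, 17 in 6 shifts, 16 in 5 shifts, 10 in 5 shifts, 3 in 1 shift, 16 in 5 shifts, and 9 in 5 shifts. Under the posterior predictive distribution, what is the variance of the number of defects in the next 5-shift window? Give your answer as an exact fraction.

43200/3481

Total count: 12 + 18 + 17 + 17 + 16 + 10 + 3 + 16 + 9 = 118.
Total exposure: 7 + 7 + 6 + 6 + 5 + 5 + 1 + 5 + 5 = 47 shifts.
Posterior: α' = 17 + 118 = 135, β' = 12 + 47 = 59.
The posterior predictive for a window of length T is Negative Binomial with variance T·α'·(β'+T)/β'² = 5·135·64/3481 = 43200/3481.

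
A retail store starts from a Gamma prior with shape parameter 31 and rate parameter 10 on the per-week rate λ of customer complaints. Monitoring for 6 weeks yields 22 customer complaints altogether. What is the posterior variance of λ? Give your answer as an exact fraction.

Total count 22 over total exposure 6 weeks.
The Gamma prior is conjugate for the Poisson rate, so λ | data ~ Gamma(31+22, 10+6) = Gamma(53, 16).
Posterior variance = α'/β'² = 53/256.

53/256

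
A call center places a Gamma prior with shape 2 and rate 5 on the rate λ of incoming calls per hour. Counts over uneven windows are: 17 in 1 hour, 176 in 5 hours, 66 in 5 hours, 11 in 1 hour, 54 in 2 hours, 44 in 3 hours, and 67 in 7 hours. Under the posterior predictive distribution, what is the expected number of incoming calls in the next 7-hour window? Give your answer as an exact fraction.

Total count: 17 + 176 + 66 + 11 + 54 + 44 + 67 = 435.
Total exposure: 1 + 5 + 5 + 1 + 2 + 3 + 7 = 24 hours.
By Gamma–Poisson conjugacy, the posterior is Gamma(α + Σx, β + Σt) = Gamma(2 + 435, 5 + 24) = Gamma(437, 29).
Predictive mean over a 7-hour window = T·E[λ|data] = 7·437/29 = 3059/29.

3059/29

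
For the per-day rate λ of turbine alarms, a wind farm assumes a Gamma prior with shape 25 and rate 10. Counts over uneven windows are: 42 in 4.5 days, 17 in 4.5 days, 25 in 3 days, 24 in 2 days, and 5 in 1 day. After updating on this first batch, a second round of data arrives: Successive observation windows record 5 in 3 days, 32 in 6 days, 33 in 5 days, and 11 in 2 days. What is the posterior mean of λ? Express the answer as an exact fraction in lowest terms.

Total count: 42 + 17 + 25 + 24 + 5 = 113.
Total exposure: 4.5 + 4.5 + 3 + 2 + 1 = 15 days.
After the first batch: Gamma(25 + 113, 10 + 15) = Gamma(138, 25).
Total count: 5 + 32 + 33 + 11 = 81.
Total exposure: 3 + 6 + 5 + 2 = 16 days.
After the second batch: Gamma(138 + 81, 25 + 16) = Gamma(219, 41).
Posterior mean = α'/β' = 219/41.

219/41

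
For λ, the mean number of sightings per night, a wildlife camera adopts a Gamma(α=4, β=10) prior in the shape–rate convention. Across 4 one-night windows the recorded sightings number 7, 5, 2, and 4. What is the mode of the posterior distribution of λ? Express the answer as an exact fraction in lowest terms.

3/2

Total count: 7 + 5 + 2 + 4 = 18.
Total exposure: 4 nights.
Gamma(α, β) with Poisson data over total exposure Σt gives posterior Gamma(α+Σx, β+Σt) = Gamma(22, 14).
Posterior mode = (α'−1)/β' = 21/14 = 3/2.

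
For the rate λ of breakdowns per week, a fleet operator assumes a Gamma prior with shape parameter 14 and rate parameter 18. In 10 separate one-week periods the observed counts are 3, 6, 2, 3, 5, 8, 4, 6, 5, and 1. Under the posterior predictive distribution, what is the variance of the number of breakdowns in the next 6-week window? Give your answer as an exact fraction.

Total count: 3 + 6 + 2 + 3 + 5 + 8 + 4 + 6 + 5 + 1 = 43.
Total exposure: 10 weeks.
By Gamma–Poisson conjugacy, the posterior is Gamma(α + Σx, β + Σt) = Gamma(14 + 43, 18 + 10) = Gamma(57, 28).
The posterior predictive for a window of length T is Negative Binomial with variance T·α'·(β'+T)/β'² = 6·57·34/784 = 2907/196.

2907/196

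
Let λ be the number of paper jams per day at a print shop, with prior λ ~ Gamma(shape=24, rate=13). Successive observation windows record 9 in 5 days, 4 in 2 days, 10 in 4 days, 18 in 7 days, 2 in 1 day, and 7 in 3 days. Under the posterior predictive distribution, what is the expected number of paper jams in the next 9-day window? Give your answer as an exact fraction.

Total count: 9 + 4 + 10 + 18 + 2 + 7 = 50.
Total exposure: 5 + 2 + 4 + 7 + 1 + 3 = 22 days.
Conjugate update: add total count to the shape and total exposure to the rate, giving Gamma(74, 35).
Predictive mean over a 9-day window = T·E[λ|data] = 9·74/35 = 666/35.

666/35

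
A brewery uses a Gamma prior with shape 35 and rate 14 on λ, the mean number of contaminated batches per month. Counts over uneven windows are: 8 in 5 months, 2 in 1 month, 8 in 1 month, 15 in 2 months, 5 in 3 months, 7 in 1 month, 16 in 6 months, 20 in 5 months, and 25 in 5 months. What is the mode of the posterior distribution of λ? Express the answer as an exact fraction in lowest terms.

140/43

Total count: 8 + 2 + 8 + 15 + 5 + 7 + 16 + 20 + 25 = 106.
Total exposure: 5 + 1 + 1 + 2 + 3 + 1 + 6 + 5 + 5 = 29 months.
Posterior: α' = 35 + 106 = 141, β' = 14 + 29 = 43.
Posterior mode = (α'−1)/β' = 140/43.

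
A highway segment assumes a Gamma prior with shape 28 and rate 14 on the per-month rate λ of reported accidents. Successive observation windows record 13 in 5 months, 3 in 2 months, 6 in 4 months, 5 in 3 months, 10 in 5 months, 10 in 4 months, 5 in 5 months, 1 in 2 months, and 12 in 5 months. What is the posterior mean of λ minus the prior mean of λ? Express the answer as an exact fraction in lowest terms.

-5/49

Total count: 13 + 3 + 6 + 5 + 10 + 10 + 5 + 1 + 12 = 65.
Total exposure: 5 + 2 + 4 + 3 + 5 + 4 + 5 + 2 + 5 = 35 months.
The Gamma prior is conjugate for the Poisson rate, so λ | data ~ Gamma(28+65, 14+35) = Gamma(93, 49).
Posterior mean = 93/49 = 93/49; prior mean = 28/14 = 2. Difference = 93/49 − 2 = -5/49.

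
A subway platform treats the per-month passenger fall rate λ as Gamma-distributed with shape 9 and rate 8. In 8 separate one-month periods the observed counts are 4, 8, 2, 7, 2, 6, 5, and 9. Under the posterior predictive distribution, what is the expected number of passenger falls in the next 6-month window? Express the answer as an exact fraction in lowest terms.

Total count: 4 + 8 + 2 + 7 + 2 + 6 + 5 + 9 = 43.
Total exposure: 8 months.
The Gamma prior is conjugate for the Poisson rate, so λ | data ~ Gamma(9+43, 8+8) = Gamma(52, 16).
Predictive mean over a 6-month window = T·E[λ|data] = 6·52/16 = 39/2.

39/2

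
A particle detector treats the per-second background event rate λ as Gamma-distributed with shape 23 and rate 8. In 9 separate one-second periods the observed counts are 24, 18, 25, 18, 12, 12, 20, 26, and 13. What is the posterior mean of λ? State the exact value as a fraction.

Total count: 24 + 18 + 25 + 18 + 12 + 12 + 20 + 26 + 13 = 168.
Total exposure: 9 seconds.
Posterior: α' = 23 + 168 = 191, β' = 8 + 9 = 17.
Posterior mean = α'/β' = 191/17.

191/17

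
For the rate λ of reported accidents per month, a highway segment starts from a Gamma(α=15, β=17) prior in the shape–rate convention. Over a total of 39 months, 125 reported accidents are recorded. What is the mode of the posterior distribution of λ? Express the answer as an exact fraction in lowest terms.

139/56

Total count 125 over total exposure 39 months.
Posterior: α' = 15 + 125 = 140, β' = 17 + 39 = 56.
Posterior mode = (α'−1)/β' = 139/56.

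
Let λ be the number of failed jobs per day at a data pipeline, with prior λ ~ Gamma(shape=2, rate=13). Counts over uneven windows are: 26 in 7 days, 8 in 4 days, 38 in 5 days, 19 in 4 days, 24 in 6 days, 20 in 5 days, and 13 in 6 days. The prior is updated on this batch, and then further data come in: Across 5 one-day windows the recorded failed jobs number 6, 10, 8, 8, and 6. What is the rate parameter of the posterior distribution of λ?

Total count: 26 + 8 + 38 + 19 + 24 + 20 + 13 = 148.
Total exposure: 7 + 4 + 5 + 4 + 6 + 5 + 6 = 37 days.
After the first batch: Gamma(2 + 148, 13 + 37) = Gamma(150, 50).
Total count: 6 + 10 + 8 + 8 + 6 = 38.
Total exposure: 5 days.
After the second batch: Gamma(150 + 38, 50 + 5) = Gamma(188, 55).

55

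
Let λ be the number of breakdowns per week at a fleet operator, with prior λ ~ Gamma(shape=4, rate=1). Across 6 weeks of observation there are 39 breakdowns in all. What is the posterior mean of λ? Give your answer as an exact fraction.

Total count 39 over total exposure 6 weeks.
Conjugate update: add total count to the shape and total exposure to the rate, giving Gamma(43, 7).
Posterior mean = α'/β' = 43/7.

43/7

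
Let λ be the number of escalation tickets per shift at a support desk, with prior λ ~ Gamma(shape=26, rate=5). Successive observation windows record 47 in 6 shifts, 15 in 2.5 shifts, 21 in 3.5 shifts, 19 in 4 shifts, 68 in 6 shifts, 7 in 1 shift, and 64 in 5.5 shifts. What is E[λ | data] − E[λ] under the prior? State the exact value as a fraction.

928/335

Total count: 47 + 15 + 21 + 19 + 68 + 7 + 64 = 241.
Total exposure: 6 + 2.5 + 3.5 + 4 + 6 + 1 + 5.5 = 28.5 shifts.
The Gamma prior is conjugate for the Poisson rate, so λ | data ~ Gamma(26+241, 5+28.5) = Gamma(267, 67/2).
Posterior mean = 267/(67/2) = 534/67; prior mean = 26/5 = 26/5. Difference = 534/67 − 26/5 = 928/335.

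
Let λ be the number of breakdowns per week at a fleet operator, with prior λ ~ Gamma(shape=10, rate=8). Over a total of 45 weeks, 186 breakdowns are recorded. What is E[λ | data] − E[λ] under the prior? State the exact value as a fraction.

Total count 186 over total exposure 45 weeks.
Posterior: α' = 10 + 186 = 196, β' = 8 + 45 = 53.
Posterior mean = 196/53 = 196/53; prior mean = 10/8 = 5/4. Difference = 196/53 − 5/4 = 519/212.

519/212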